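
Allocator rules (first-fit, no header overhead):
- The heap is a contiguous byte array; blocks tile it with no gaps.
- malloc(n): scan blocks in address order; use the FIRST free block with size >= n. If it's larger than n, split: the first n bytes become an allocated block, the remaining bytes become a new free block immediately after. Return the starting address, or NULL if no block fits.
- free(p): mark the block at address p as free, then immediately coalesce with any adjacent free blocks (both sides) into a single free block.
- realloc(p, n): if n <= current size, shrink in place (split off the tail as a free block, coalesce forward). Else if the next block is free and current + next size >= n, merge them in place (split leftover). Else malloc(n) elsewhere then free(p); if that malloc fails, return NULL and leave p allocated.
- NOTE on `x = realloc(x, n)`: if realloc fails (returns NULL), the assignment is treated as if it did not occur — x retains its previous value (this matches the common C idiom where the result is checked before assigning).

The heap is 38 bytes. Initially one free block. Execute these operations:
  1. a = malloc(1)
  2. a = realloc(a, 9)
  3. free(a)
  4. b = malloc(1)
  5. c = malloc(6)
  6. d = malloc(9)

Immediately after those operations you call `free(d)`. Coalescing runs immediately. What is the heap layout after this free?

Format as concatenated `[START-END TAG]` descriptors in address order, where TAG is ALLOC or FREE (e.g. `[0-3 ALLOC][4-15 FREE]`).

Op 1: a = malloc(1) -> a = 0; heap: [0-0 ALLOC][1-37 FREE]
Op 2: a = realloc(a, 9) -> a = 0; heap: [0-8 ALLOC][9-37 FREE]
Op 3: free(a) -> (freed a); heap: [0-37 FREE]
Op 4: b = malloc(1) -> b = 0; heap: [0-0 ALLOC][1-37 FREE]
Op 5: c = malloc(6) -> c = 1; heap: [0-0 ALLOC][1-6 ALLOC][7-37 FREE]
Op 6: d = malloc(9) -> d = 7; heap: [0-0 ALLOC][1-6 ALLOC][7-15 ALLOC][16-37 FREE]
free(d): d = 7 -> block [7-15 ALLOC]; mark free, coalesce with adjacent free neighbors -> [0-0 ALLOC][1-6 ALLOC][7-37 FREE]

Answer: [0-0 ALLOC][1-6 ALLOC][7-37 FREE]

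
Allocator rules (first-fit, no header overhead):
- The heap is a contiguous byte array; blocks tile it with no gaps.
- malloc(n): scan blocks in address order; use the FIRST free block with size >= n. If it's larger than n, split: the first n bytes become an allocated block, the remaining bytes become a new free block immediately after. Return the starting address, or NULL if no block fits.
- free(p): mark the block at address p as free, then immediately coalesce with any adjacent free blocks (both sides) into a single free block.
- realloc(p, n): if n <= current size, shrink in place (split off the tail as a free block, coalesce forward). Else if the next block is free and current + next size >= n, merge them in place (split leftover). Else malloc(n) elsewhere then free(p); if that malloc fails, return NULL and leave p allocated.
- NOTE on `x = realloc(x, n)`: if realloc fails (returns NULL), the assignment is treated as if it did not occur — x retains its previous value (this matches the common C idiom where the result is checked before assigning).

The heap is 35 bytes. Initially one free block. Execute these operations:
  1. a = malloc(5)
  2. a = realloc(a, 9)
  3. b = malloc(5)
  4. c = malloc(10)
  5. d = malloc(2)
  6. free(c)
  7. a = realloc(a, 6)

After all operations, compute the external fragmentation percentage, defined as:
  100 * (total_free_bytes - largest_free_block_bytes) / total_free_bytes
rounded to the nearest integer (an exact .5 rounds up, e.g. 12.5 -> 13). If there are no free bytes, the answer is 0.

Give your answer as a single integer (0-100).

Answer: 55

Derivation:
Op 1: a = malloc(5) -> a = 0; heap: [0-4 ALLOC][5-34 FREE]
Op 2: a = realloc(a, 9) -> a = 0; heap: [0-8 ALLOC][9-34 FREE]
Op 3: b = malloc(5) -> b = 9; heap: [0-8 ALLOC][9-13 ALLOC][14-34 FREE]
Op 4: c = malloc(10) -> c = 14; heap: [0-8 ALLOC][9-13 ALLOC][14-23 ALLOC][24-34 FREE]
Op 5: d = malloc(2) -> d = 24; heap: [0-8 ALLOC][9-13 ALLOC][14-23 ALLOC][24-25 ALLOC][26-34 FREE]
Op 6: free(c) -> (freed c); heap: [0-8 ALLOC][9-13 ALLOC][14-23 FREE][24-25 ALLOC][26-34 FREE]
Op 7: a = realloc(a, 6) -> a = 0; heap: [0-5 ALLOC][6-8 FREE][9-13 ALLOC][14-23 FREE][24-25 ALLOC][26-34 FREE]
Free blocks: [3 10 9] total_free=22 largest=10 -> 100*(22-10)/22 = 1200/22 ≈ 54.545 -> rounds to 55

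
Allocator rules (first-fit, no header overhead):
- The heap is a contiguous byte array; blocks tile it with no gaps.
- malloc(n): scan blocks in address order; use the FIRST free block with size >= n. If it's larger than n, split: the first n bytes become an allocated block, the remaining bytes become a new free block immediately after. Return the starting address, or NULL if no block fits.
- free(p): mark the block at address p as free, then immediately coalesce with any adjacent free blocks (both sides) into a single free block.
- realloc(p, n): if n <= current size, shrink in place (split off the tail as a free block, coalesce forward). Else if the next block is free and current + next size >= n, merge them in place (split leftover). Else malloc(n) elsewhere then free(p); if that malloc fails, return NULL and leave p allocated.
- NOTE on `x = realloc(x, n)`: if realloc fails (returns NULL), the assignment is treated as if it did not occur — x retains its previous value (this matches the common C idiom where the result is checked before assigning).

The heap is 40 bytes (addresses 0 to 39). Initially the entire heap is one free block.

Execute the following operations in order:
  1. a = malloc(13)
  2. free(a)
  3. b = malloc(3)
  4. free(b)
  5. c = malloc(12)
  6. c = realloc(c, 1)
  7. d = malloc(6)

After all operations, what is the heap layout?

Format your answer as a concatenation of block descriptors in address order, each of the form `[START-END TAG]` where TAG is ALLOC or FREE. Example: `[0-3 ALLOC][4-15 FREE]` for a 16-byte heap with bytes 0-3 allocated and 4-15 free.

Answer: [0-0 ALLOC][1-6 ALLOC][7-39 FREE]

Derivation:
Op 1: a = malloc(13) -> a = 0; heap: [0-12 ALLOC][13-39 FREE]
Op 2: free(a) -> (freed a); heap: [0-39 FREE]
Op 3: b = malloc(3) -> b = 0; heap: [0-2 ALLOC][3-39 FREE]
Op 4: free(b) -> (freed b); heap: [0-39 FREE]
Op 5: c = malloc(12) -> c = 0; heap: [0-11 ALLOC][12-39 FREE]
Op 6: c = realloc(c, 1) -> c = 0; heap: [0-0 ALLOC][1-39 FREE]
Op 7: d = malloc(6) -> d = 1; heap: [0-0 ALLOC][1-6 ALLOC][7-39 FREE]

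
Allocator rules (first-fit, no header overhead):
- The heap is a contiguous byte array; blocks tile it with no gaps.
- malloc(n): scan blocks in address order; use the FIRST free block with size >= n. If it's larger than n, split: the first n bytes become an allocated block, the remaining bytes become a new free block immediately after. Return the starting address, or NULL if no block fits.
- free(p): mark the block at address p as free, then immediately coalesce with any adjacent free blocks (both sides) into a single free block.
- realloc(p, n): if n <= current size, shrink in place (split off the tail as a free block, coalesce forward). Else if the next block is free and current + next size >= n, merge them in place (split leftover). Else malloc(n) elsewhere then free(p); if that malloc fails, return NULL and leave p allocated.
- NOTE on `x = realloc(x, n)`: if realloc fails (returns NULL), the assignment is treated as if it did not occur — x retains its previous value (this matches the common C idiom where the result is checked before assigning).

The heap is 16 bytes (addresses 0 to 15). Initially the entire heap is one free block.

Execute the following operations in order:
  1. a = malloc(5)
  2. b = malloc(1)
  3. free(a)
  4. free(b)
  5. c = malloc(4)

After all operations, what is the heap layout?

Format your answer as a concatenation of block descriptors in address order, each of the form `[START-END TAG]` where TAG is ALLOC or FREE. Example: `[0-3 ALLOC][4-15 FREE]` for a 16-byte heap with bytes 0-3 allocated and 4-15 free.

Op 1: a = malloc(5) -> a = 0; heap: [0-4 ALLOC][5-15 FREE]
Op 2: b = malloc(1) -> b = 5; heap: [0-4 ALLOC][5-5 ALLOC][6-15 FREE]
Op 3: free(a) -> (freed a); heap: [0-4 FREE][5-5 ALLOC][6-15 FREE]
Op 4: free(b) -> (freed b); heap: [0-15 FREE]
Op 5: c = malloc(4) -> c = 0; heap: [0-3 ALLOC][4-15 FREE]

Answer: [0-3 ALLOC][4-15 FREE]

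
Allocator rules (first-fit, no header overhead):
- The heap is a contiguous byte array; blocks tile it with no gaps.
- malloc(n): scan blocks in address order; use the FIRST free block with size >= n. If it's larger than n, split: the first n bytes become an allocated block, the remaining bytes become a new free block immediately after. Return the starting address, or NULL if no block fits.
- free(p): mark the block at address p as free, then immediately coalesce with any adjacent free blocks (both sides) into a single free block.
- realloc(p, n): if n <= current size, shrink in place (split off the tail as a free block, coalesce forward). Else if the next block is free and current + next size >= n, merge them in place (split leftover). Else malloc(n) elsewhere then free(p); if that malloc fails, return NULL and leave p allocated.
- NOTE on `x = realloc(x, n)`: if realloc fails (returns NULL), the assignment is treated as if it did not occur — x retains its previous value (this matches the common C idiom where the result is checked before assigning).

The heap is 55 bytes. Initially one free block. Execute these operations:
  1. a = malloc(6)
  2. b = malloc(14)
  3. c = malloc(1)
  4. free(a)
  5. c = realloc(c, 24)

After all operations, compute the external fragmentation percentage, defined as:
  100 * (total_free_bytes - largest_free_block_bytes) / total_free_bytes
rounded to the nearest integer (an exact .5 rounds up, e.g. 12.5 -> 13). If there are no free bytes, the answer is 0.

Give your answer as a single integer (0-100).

Answer: 35

Derivation:
Op 1: a = malloc(6) -> a = 0; heap: [0-5 ALLOC][6-54 FREE]
Op 2: b = malloc(14) -> b = 6; heap: [0-5 ALLOC][6-19 ALLOC][20-54 FREE]
Op 3: c = malloc(1) -> c = 20; heap: [0-5 ALLOC][6-19 ALLOC][20-20 ALLOC][21-54 FREE]
Op 4: free(a) -> (freed a); heap: [0-5 FREE][6-19 ALLOC][20-20 ALLOC][21-54 FREE]
Op 5: c = realloc(c, 24) -> c = 20; heap: [0-5 FREE][6-19 ALLOC][20-43 ALLOC][44-54 FREE]
Free blocks: [6 11] total_free=17 largest=11 -> 100*(17-11)/17 = 600/17 ≈ 35.294 -> rounds to 35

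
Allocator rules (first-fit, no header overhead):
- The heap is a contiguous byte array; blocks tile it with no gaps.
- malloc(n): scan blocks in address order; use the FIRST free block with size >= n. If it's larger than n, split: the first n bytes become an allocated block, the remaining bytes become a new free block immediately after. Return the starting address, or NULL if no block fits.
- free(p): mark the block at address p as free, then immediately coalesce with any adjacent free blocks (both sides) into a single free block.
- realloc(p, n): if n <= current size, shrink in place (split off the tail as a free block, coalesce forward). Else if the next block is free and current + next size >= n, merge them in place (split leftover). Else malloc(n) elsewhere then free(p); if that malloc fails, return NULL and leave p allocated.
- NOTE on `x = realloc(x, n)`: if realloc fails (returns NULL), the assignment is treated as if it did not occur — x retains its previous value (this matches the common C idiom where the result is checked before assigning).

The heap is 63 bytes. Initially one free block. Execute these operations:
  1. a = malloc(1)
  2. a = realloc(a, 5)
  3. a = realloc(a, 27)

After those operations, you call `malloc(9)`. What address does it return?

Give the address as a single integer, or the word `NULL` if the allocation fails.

Answer: 27

Derivation:
Op 1: a = malloc(1) -> a = 0; heap: [0-0 ALLOC][1-62 FREE]
Op 2: a = realloc(a, 5) -> a = 0; heap: [0-4 ALLOC][5-62 FREE]
Op 3: a = realloc(a, 27) -> a = 0; heap: [0-26 ALLOC][27-62 FREE]
malloc(9): first-fit scan over [0-26 ALLOC][27-62 FREE] -> 27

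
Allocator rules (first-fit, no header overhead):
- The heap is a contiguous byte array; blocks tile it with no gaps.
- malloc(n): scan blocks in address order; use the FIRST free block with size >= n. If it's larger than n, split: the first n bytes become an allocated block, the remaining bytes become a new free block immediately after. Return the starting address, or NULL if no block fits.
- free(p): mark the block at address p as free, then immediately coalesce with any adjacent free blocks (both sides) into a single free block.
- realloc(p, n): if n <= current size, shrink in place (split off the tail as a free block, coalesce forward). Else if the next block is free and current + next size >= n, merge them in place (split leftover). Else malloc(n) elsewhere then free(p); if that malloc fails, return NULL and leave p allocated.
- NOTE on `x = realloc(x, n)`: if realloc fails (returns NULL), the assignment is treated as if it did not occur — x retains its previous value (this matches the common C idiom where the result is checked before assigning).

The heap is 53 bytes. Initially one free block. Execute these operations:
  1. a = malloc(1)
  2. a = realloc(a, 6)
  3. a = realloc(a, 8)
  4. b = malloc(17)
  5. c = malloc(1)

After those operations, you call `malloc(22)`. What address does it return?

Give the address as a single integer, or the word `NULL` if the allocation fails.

Op 1: a = malloc(1) -> a = 0; heap: [0-0 ALLOC][1-52 FREE]
Op 2: a = realloc(a, 6) -> a = 0; heap: [0-5 ALLOC][6-52 FREE]
Op 3: a = realloc(a, 8) -> a = 0; heap: [0-7 ALLOC][8-52 FREE]
Op 4: b = malloc(17) -> b = 8; heap: [0-7 ALLOC][8-24 ALLOC][25-52 FREE]
Op 5: c = malloc(1) -> c = 25; heap: [0-7 ALLOC][8-24 ALLOC][25-25 ALLOC][26-52 FREE]
malloc(22): first-fit scan over [0-7 ALLOC][8-24 ALLOC][25-25 ALLOC][26-52 FREE] -> 26

Answer: 26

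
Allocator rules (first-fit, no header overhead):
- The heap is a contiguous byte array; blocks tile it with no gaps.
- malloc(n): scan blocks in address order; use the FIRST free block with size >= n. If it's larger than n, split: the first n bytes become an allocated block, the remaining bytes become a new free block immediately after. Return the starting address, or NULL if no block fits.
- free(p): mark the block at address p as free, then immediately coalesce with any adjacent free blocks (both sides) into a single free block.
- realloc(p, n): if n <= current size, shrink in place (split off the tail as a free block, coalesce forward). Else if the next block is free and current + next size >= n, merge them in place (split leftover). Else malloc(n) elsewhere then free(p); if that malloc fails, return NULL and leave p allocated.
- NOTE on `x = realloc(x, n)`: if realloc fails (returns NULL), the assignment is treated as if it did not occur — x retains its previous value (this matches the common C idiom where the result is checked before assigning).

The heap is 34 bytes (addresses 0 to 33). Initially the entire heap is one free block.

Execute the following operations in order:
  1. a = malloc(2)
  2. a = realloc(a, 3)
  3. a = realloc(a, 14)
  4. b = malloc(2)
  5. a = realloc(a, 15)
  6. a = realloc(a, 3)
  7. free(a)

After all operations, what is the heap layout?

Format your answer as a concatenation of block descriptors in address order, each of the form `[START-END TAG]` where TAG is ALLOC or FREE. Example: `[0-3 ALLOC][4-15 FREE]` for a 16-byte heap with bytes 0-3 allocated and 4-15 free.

Op 1: a = malloc(2) -> a = 0; heap: [0-1 ALLOC][2-33 FREE]
Op 2: a = realloc(a, 3) -> a = 0; heap: [0-2 ALLOC][3-33 FREE]
Op 3: a = realloc(a, 14) -> a = 0; heap: [0-13 ALLOC][14-33 FREE]
Op 4: b = malloc(2) -> b = 14; heap: [0-13 ALLOC][14-15 ALLOC][16-33 FREE]
Op 5: a = realloc(a, 15) -> a = 16; heap: [0-13 FREE][14-15 ALLOC][16-30 ALLOC][31-33 FREE]
Op 6: a = realloc(a, 3) -> a = 16; heap: [0-13 FREE][14-15 ALLOC][16-18 ALLOC][19-33 FREE]
Op 7: free(a) -> (freed a); heap: [0-13 FREE][14-15 ALLOC][16-33 FREE]

Answer: [0-13 FREE][14-15 ALLOC][16-33 FREE]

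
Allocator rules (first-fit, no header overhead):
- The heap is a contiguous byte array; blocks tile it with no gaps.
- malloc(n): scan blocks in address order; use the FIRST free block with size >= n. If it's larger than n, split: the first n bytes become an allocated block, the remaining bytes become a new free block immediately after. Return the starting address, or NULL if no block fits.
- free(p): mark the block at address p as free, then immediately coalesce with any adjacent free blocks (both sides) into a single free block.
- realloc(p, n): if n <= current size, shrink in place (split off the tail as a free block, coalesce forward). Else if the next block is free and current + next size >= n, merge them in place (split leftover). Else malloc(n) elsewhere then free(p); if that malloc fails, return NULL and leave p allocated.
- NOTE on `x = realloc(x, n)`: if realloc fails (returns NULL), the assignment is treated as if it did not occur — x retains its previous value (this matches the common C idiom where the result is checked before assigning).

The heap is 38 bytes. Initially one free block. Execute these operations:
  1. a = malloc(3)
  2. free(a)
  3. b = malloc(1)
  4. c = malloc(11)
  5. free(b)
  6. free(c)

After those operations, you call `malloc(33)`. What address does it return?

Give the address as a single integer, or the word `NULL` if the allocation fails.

Op 1: a = malloc(3) -> a = 0; heap: [0-2 ALLOC][3-37 FREE]
Op 2: free(a) -> (freed a); heap: [0-37 FREE]
Op 3: b = malloc(1) -> b = 0; heap: [0-0 ALLOC][1-37 FREE]
Op 4: c = malloc(11) -> c = 1; heap: [0-0 ALLOC][1-11 ALLOC][12-37 FREE]
Op 5: free(b) -> (freed b); heap: [0-0 FREE][1-11 ALLOC][12-37 FREE]
Op 6: free(c) -> (freed c); heap: [0-37 FREE]
malloc(33): first-fit scan over [0-37 FREE] -> 0

Answer: 0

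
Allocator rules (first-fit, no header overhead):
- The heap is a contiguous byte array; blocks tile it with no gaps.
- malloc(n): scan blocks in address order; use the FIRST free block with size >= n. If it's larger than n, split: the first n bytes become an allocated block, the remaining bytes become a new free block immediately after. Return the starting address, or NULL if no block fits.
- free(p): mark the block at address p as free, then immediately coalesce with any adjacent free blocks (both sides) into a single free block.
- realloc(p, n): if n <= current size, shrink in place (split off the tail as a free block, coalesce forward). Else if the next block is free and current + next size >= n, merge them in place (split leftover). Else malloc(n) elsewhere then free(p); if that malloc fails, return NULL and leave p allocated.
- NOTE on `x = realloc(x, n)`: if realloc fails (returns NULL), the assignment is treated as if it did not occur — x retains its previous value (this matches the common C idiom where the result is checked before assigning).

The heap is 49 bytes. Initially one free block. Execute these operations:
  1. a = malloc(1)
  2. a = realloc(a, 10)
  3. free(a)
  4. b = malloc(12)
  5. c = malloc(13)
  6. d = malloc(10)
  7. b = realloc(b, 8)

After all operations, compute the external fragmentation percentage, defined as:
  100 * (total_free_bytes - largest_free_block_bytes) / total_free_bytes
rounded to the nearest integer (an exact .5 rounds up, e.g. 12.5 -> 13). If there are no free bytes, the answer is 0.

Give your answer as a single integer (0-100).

Answer: 22

Derivation:
Op 1: a = malloc(1) -> a = 0; heap: [0-0 ALLOC][1-48 FREE]
Op 2: a = realloc(a, 10) -> a = 0; heap: [0-9 ALLOC][10-48 FREE]
Op 3: free(a) -> (freed a); heap: [0-48 FREE]
Op 4: b = malloc(12) -> b = 0; heap: [0-11 ALLOC][12-48 FREE]
Op 5: c = malloc(13) -> c = 12; heap: [0-11 ALLOC][12-24 ALLOC][25-48 FREE]
Op 6: d = malloc(10) -> d = 25; heap: [0-11 ALLOC][12-24 ALLOC][25-34 ALLOC][35-48 FREE]
Op 7: b = realloc(b, 8) -> b = 0; heap: [0-7 ALLOC][8-11 FREE][12-24 ALLOC][25-34 ALLOC][35-48 FREE]
Free blocks: [4 14] total_free=18 largest=14 -> 100*(18-14)/18 = 400/18 ≈ 22.222 -> rounds to 22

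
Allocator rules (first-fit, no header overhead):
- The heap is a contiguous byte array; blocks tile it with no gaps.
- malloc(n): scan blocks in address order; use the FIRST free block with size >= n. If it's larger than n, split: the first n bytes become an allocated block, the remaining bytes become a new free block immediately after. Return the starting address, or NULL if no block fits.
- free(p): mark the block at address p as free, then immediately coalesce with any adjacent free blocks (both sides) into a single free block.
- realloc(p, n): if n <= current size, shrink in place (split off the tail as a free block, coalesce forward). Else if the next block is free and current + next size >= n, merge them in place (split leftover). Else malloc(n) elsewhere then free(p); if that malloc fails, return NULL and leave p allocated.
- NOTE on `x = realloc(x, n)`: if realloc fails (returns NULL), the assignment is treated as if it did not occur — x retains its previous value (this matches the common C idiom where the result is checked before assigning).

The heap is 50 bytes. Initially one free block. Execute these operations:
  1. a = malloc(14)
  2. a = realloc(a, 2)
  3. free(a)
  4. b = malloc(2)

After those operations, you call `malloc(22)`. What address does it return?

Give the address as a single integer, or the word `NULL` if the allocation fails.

Answer: 2

Derivation:
Op 1: a = malloc(14) -> a = 0; heap: [0-13 ALLOC][14-49 FREE]
Op 2: a = realloc(a, 2) -> a = 0; heap: [0-1 ALLOC][2-49 FREE]
Op 3: free(a) -> (freed a); heap: [0-49 FREE]
Op 4: b = malloc(2) -> b = 0; heap: [0-1 ALLOC][2-49 FREE]
malloc(22): first-fit scan over [0-1 ALLOC][2-49 FREE] -> 2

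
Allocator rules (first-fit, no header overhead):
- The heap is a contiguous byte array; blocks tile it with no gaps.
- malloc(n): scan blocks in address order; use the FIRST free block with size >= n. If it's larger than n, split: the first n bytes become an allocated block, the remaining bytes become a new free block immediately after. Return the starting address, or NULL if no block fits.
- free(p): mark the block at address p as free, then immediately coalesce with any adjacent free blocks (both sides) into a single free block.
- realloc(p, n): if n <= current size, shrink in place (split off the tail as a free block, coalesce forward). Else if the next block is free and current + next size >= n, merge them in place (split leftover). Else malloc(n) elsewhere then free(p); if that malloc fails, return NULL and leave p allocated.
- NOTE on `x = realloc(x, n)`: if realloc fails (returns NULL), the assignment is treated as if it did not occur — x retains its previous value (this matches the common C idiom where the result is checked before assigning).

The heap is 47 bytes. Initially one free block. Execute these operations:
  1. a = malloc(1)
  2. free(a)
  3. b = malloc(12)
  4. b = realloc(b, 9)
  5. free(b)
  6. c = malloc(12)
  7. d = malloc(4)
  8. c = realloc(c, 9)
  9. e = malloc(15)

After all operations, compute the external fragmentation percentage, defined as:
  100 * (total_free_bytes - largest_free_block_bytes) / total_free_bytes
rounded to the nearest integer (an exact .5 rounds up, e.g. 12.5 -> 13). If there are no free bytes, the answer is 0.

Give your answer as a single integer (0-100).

Answer: 16

Derivation:
Op 1: a = malloc(1) -> a = 0; heap: [0-0 ALLOC][1-46 FREE]
Op 2: free(a) -> (freed a); heap: [0-46 FREE]
Op 3: b = malloc(12) -> b = 0; heap: [0-11 ALLOC][12-46 FREE]
Op 4: b = realloc(b, 9) -> b = 0; heap: [0-8 ALLOC][9-46 FREE]
Op 5: free(b) -> (freed b); heap: [0-46 FREE]
Op 6: c = malloc(12) -> c = 0; heap: [0-11 ALLOC][12-46 FREE]
Op 7: d = malloc(4) -> d = 12; heap: [0-11 ALLOC][12-15 ALLOC][16-46 FREE]
Op 8: c = realloc(c, 9) -> c = 0; heap: [0-8 ALLOC][9-11 FREE][12-15 ALLOC][16-46 FREE]
Op 9: e = malloc(15) -> e = 16; heap: [0-8 ALLOC][9-11 FREE][12-15 ALLOC][16-30 ALLOC][31-46 FREE]
Free blocks: [3 16] total_free=19 largest=16 -> 100*(19-16)/19 = 300/19 ≈ 15.789 -> rounds to 16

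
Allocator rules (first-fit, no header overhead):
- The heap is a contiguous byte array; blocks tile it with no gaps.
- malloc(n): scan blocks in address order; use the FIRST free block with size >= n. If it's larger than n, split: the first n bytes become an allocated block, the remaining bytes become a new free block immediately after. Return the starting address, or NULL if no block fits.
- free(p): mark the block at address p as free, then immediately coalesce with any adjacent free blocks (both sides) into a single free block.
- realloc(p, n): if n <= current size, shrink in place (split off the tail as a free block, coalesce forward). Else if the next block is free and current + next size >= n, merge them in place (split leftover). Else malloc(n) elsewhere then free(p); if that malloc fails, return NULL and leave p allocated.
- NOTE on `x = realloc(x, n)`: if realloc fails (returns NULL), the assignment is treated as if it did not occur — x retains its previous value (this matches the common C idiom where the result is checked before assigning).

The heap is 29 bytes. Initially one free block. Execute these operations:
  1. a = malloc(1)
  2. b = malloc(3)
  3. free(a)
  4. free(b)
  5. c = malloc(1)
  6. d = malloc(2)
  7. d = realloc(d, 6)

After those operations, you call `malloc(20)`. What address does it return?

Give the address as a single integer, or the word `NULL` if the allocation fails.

Answer: 7

Derivation:
Op 1: a = malloc(1) -> a = 0; heap: [0-0 ALLOC][1-28 FREE]
Op 2: b = malloc(3) -> b = 1; heap: [0-0 ALLOC][1-3 ALLOC][4-28 FREE]
Op 3: free(a) -> (freed a); heap: [0-0 FREE][1-3 ALLOC][4-28 FREE]
Op 4: free(b) -> (freed b); heap: [0-28 FREE]
Op 5: c = malloc(1) -> c = 0; heap: [0-0 ALLOC][1-28 FREE]
Op 6: d = malloc(2) -> d = 1; heap: [0-0 ALLOC][1-2 ALLOC][3-28 FREE]
Op 7: d = realloc(d, 6) -> d = 1; heap: [0-0 ALLOC][1-6 ALLOC][7-28 FREE]
malloc(20): first-fit scan over [0-0 ALLOC][1-6 ALLOC][7-28 FREE] -> 7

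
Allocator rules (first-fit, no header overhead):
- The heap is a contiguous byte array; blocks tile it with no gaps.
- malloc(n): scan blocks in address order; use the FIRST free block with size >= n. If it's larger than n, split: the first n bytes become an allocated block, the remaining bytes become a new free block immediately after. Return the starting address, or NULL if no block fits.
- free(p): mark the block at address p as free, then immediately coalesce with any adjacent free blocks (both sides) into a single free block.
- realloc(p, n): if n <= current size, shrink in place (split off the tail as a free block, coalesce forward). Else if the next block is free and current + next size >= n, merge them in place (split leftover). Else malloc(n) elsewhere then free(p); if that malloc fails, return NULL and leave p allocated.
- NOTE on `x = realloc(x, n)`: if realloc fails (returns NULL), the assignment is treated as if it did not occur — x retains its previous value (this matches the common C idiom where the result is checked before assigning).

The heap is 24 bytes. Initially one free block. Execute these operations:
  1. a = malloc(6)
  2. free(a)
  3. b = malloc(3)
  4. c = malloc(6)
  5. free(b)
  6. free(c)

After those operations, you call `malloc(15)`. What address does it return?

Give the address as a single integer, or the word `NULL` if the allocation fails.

Op 1: a = malloc(6) -> a = 0; heap: [0-5 ALLOC][6-23 FREE]
Op 2: free(a) -> (freed a); heap: [0-23 FREE]
Op 3: b = malloc(3) -> b = 0; heap: [0-2 ALLOC][3-23 FREE]
Op 4: c = malloc(6) -> c = 3; heap: [0-2 ALLOC][3-8 ALLOC][9-23 FREE]
Op 5: free(b) -> (freed b); heap: [0-2 FREE][3-8 ALLOC][9-23 FREE]
Op 6: free(c) -> (freed c); heap: [0-23 FREE]
malloc(15): first-fit scan over [0-23 FREE] -> 0

Answer: 0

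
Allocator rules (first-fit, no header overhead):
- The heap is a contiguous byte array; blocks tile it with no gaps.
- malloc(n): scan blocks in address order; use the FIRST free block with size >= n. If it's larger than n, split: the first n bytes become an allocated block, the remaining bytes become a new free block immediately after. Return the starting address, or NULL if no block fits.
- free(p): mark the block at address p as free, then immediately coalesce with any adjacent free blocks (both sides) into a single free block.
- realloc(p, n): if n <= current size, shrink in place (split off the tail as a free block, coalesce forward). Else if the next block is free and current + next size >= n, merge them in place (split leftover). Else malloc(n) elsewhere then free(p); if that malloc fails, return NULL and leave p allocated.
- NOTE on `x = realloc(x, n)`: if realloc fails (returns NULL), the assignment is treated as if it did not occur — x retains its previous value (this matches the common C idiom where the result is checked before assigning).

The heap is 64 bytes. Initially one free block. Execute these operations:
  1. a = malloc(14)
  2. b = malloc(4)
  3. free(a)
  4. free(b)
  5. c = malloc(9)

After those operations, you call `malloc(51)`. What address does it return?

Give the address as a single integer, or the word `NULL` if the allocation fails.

Answer: 9

Derivation:
Op 1: a = malloc(14) -> a = 0; heap: [0-13 ALLOC][14-63 FREE]
Op 2: b = malloc(4) -> b = 14; heap: [0-13 ALLOC][14-17 ALLOC][18-63 FREE]
Op 3: free(a) -> (freed a); heap: [0-13 FREE][14-17 ALLOC][18-63 FREE]
Op 4: free(b) -> (freed b); heap: [0-63 FREE]
Op 5: c = malloc(9) -> c = 0; heap: [0-8 ALLOC][9-63 FREE]
malloc(51): first-fit scan over [0-8 ALLOC][9-63 FREE] -> 9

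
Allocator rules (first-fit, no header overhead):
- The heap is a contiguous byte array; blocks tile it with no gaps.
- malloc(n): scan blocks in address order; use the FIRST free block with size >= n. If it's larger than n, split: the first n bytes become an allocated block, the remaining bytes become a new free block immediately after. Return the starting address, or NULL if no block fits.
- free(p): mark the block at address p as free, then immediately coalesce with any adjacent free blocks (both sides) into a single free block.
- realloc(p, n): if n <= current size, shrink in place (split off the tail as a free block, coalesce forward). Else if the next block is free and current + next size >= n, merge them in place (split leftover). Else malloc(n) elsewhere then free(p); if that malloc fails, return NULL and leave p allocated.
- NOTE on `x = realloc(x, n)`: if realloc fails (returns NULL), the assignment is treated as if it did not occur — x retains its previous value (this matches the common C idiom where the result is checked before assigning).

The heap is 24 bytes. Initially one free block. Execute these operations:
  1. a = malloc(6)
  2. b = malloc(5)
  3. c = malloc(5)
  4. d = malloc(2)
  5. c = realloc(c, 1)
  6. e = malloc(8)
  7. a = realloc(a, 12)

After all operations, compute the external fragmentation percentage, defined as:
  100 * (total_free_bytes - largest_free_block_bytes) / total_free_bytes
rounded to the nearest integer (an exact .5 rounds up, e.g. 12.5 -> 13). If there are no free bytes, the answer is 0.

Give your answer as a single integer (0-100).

Answer: 40

Derivation:
Op 1: a = malloc(6) -> a = 0; heap: [0-5 ALLOC][6-23 FREE]
Op 2: b = malloc(5) -> b = 6; heap: [0-5 ALLOC][6-10 ALLOC][11-23 FREE]
Op 3: c = malloc(5) -> c = 11; heap: [0-5 ALLOC][6-10 ALLOC][11-15 ALLOC][16-23 FREE]
Op 4: d = malloc(2) -> d = 16; heap: [0-5 ALLOC][6-10 ALLOC][11-15 ALLOC][16-17 ALLOC][18-23 FREE]
Op 5: c = realloc(c, 1) -> c = 11; heap: [0-5 ALLOC][6-10 ALLOC][11-11 ALLOC][12-15 FREE][16-17 ALLOC][18-23 FREE]
Op 6: e = malloc(8) -> e = NULL; heap: [0-5 ALLOC][6-10 ALLOC][11-11 ALLOC][12-15 FREE][16-17 ALLOC][18-23 FREE]
Op 7: a = realloc(a, 12) -> NULL (a unchanged); heap: [0-5 ALLOC][6-10 ALLOC][11-11 ALLOC][12-15 FREE][16-17 ALLOC][18-23 FREE]
Free blocks: [4 6] total_free=10 largest=6 -> 100*(10-6)/10 = 400/10 = 40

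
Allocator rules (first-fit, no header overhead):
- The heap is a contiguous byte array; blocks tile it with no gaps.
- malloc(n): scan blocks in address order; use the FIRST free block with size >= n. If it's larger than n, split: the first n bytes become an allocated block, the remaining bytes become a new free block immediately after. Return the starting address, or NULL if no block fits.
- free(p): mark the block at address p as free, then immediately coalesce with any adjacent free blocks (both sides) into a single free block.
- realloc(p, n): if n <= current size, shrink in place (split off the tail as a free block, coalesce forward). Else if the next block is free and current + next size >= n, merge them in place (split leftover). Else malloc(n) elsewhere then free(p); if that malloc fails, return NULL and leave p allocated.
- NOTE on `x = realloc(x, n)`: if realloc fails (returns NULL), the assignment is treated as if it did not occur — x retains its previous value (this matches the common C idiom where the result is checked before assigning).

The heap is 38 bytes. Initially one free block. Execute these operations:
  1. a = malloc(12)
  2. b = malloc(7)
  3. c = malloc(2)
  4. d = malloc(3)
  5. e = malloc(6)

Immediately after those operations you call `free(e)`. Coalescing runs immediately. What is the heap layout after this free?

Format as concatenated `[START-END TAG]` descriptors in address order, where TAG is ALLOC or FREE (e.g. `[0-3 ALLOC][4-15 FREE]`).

Answer: [0-11 ALLOC][12-18 ALLOC][19-20 ALLOC][21-23 ALLOC][24-37 FREE]

Derivation:
Op 1: a = malloc(12) -> a = 0; heap: [0-11 ALLOC][12-37 FREE]
Op 2: b = malloc(7) -> b = 12; heap: [0-11 ALLOC][12-18 ALLOC][19-37 FREE]
Op 3: c = malloc(2) -> c = 19; heap: [0-11 ALLOC][12-18 ALLOC][19-20 ALLOC][21-37 FREE]
Op 4: d = malloc(3) -> d = 21; heap: [0-11 ALLOC][12-18 ALLOC][19-20 ALLOC][21-23 ALLOC][24-37 FREE]
Op 5: e = malloc(6) -> e = 24; heap: [0-11 ALLOC][12-18 ALLOC][19-20 ALLOC][21-23 ALLOC][24-29 ALLOC][30-37 FREE]
free(e): e = 24 -> block [24-29 ALLOC]; mark free, coalesce with adjacent free neighbors -> [0-11 ALLOC][12-18 ALLOC][19-20 ALLOC][21-23 ALLOC][24-37 FREE]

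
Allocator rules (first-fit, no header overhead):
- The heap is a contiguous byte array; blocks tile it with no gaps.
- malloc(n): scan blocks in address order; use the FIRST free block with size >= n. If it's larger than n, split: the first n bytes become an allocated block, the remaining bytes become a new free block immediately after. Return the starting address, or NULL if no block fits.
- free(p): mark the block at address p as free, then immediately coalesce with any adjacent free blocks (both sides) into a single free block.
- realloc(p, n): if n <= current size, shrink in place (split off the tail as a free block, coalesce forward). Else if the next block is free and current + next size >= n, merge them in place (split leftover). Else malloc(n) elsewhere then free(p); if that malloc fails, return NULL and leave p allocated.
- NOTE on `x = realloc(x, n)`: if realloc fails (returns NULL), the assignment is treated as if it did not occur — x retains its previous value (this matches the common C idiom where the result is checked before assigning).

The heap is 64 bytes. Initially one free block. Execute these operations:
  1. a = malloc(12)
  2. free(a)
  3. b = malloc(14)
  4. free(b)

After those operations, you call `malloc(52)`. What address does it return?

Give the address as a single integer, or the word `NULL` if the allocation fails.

Answer: 0

Derivation:
Op 1: a = malloc(12) -> a = 0; heap: [0-11 ALLOC][12-63 FREE]
Op 2: free(a) -> (freed a); heap: [0-63 FREE]
Op 3: b = malloc(14) -> b = 0; heap: [0-13 ALLOC][14-63 FREE]
Op 4: free(b) -> (freed b); heap: [0-63 FREE]
malloc(52): first-fit scan over [0-63 FREE] -> 0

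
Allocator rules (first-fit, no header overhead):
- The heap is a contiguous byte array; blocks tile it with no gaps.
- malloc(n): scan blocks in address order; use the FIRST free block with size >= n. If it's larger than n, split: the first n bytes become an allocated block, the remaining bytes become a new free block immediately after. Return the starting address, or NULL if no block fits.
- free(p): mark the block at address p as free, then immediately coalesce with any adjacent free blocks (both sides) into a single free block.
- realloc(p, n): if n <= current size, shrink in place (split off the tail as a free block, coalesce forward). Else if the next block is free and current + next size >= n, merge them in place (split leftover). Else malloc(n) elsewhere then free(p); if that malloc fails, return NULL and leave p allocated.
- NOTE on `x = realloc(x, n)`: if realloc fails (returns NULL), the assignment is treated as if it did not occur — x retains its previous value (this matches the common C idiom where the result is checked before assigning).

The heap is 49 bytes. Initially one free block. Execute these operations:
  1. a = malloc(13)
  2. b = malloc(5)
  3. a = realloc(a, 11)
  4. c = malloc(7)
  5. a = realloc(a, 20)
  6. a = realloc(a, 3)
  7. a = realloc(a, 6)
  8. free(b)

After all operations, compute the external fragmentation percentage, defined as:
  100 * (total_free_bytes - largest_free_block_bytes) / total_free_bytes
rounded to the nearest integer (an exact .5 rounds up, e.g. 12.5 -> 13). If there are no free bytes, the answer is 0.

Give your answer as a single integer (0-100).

Answer: 50

Derivation:
Op 1: a = malloc(13) -> a = 0; heap: [0-12 ALLOC][13-48 FREE]
Op 2: b = malloc(5) -> b = 13; heap: [0-12 ALLOC][13-17 ALLOC][18-48 FREE]
Op 3: a = realloc(a, 11) -> a = 0; heap: [0-10 ALLOC][11-12 FREE][13-17 ALLOC][18-48 FREE]
Op 4: c = malloc(7) -> c = 18; heap: [0-10 ALLOC][11-12 FREE][13-17 ALLOC][18-24 ALLOC][25-48 FREE]
Op 5: a = realloc(a, 20) -> a = 25; heap: [0-12 FREE][13-17 ALLOC][18-24 ALLOC][25-44 ALLOC][45-48 FREE]
Op 6: a = realloc(a, 3) -> a = 25; heap: [0-12 FREE][13-17 ALLOC][18-24 ALLOC][25-27 ALLOC][28-48 FREE]
Op 7: a = realloc(a, 6) -> a = 25; heap: [0-12 FREE][13-17 ALLOC][18-24 ALLOC][25-30 ALLOC][31-48 FREE]
Op 8: free(b) -> (freed b); heap: [0-17 FREE][18-24 ALLOC][25-30 ALLOC][31-48 FREE]
Free blocks: [18 18] total_free=36 largest=18 -> 100*(36-18)/36 = 1800/36 = 50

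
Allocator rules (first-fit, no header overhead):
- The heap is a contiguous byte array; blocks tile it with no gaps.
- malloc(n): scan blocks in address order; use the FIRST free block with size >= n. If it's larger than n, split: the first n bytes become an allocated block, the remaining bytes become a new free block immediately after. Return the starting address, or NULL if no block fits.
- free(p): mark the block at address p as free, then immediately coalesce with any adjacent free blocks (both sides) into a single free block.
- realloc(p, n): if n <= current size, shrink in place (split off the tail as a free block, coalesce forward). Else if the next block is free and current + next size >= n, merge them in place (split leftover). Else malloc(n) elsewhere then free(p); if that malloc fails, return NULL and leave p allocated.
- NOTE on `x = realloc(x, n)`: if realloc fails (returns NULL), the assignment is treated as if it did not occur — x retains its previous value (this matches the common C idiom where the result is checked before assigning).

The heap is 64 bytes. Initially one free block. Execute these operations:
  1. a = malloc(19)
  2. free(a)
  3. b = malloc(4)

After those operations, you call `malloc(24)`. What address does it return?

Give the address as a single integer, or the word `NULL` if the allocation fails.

Op 1: a = malloc(19) -> a = 0; heap: [0-18 ALLOC][19-63 FREE]
Op 2: free(a) -> (freed a); heap: [0-63 FREE]
Op 3: b = malloc(4) -> b = 0; heap: [0-3 ALLOC][4-63 FREE]
malloc(24): first-fit scan over [0-3 ALLOC][4-63 FREE] -> 4

Answer: 4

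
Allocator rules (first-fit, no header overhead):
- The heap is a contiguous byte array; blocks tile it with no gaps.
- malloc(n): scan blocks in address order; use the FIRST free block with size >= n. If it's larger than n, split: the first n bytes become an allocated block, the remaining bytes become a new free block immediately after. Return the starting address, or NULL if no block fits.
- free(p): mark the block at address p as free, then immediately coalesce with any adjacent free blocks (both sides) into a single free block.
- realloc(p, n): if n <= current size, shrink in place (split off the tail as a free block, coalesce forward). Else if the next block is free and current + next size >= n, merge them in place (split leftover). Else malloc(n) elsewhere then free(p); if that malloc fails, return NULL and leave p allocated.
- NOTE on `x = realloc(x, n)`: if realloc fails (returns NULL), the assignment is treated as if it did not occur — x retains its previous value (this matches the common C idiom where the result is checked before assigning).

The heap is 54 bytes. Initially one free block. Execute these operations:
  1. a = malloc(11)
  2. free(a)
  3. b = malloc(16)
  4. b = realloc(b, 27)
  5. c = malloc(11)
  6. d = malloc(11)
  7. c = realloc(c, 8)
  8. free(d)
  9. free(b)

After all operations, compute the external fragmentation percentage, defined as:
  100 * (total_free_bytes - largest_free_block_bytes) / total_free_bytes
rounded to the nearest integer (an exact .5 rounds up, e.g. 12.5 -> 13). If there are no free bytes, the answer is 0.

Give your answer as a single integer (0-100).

Answer: 41

Derivation:
Op 1: a = malloc(11) -> a = 0; heap: [0-10 ALLOC][11-53 FREE]
Op 2: free(a) -> (freed a); heap: [0-53 FREE]
Op 3: b = malloc(16) -> b = 0; heap: [0-15 ALLOC][16-53 FREE]
Op 4: b = realloc(b, 27) -> b = 0; heap: [0-26 ALLOC][27-53 FREE]
Op 5: c = malloc(11) -> c = 27; heap: [0-26 ALLOC][27-37 ALLOC][38-53 FREE]
Op 6: d = malloc(11) -> d = 38; heap: [0-26 ALLOC][27-37 ALLOC][38-48 ALLOC][49-53 FREE]
Op 7: c = realloc(c, 8) -> c = 27; heap: [0-26 ALLOC][27-34 ALLOC][35-37 FREE][38-48 ALLOC][49-53 FREE]
Op 8: free(d) -> (freed d); heap: [0-26 ALLOC][27-34 ALLOC][35-53 FREE]
Op 9: free(b) -> (freed b); heap: [0-26 FREE][27-34 ALLOC][35-53 FREE]
Free blocks: [27 19] total_free=46 largest=27 -> 100*(46-27)/46 = 1900/46 ≈ 41.304 -> rounds to 41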